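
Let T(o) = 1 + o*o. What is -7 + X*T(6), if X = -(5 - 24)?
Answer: 696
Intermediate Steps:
T(o) = 1 + o²
X = 19 (X = -1*(-19) = 19)
-7 + X*T(6) = -7 + 19*(1 + 6²) = -7 + 19*(1 + 36) = -7 + 19*37 = -7 + 703 = 696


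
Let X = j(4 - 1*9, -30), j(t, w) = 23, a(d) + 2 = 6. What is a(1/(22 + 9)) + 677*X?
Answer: 15575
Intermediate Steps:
a(d) = 4 (a(d) = -2 + 6 = 4)
X = 23
a(1/(22 + 9)) + 677*X = 4 + 677*23 = 4 + 15571 = 15575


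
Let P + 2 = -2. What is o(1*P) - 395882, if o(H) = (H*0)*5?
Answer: -395882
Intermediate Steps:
P = -4 (P = -2 - 2 = -4)
o(H) = 0 (o(H) = 0*5 = 0)
o(1*P) - 395882 = 0 - 395882 = -395882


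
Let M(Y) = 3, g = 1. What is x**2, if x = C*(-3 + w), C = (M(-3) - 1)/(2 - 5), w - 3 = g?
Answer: 4/9 ≈ 0.44444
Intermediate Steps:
w = 4 (w = 3 + 1 = 4)
C = -2/3 (C = (3 - 1)/(2 - 5) = 2/(-3) = 2*(-1/3) = -2/3 ≈ -0.66667)
x = -2/3 (x = -2*(-3 + 4)/3 = -2/3*1 = -2/3 ≈ -0.66667)
x**2 = (-2/3)**2 = 4/9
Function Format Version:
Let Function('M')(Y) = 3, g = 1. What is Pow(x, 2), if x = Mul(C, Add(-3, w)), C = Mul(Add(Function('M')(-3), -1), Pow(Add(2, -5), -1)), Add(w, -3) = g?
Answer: Rational(4, 9) ≈ 0.44444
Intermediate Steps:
w = 4 (w = Add(3, 1) = 4)
C = Rational(-2, 3) (C = Mul(Add(3, -1), Pow(Add(2, -5), -1)) = Mul(2, Pow(-3, -1)) = Mul(2, Rational(-1, 3)) = Rational(-2, 3) ≈ -0.66667)
x = Rational(-2, 3) (x = Mul(Rational(-2, 3), Add(-3, 4)) = Mul(Rational(-2, 3), 1) = Rational(-2, 3) ≈ -0.66667)
Pow(x, 2) = Pow(Rational(-2, 3), 2) = Rational(4, 9)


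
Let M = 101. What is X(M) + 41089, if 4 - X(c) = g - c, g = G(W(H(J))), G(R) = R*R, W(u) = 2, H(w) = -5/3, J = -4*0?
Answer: 41190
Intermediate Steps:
J = 0
H(w) = -5/3 (H(w) = -5*⅓ = -5/3)
G(R) = R²
g = 4 (g = 2² = 4)
X(c) = c (X(c) = 4 - (4 - c) = 4 + (-4 + c) = c)
X(M) + 41089 = 101 + 41089 = 41190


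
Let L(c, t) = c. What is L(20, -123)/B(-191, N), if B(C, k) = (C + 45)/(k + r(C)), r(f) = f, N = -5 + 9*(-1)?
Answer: 2050/73 ≈ 28.082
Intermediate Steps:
N = -14 (N = -5 - 9 = -14)
B(C, k) = (45 + C)/(C + k) (B(C, k) = (C + 45)/(k + C) = (45 + C)/(C + k))
L(20, -123)/B(-191, N) = 20/(((45 - 191)/(-191 - 14))) = 20/((-146/(-205))) = 20/((-1/205*(-146))) = 20/(146/205) = 20*(205/146) = 2050/73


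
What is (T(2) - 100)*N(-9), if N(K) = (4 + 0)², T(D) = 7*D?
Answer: -1376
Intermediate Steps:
N(K) = 16 (N(K) = 4² = 16)
(T(2) - 100)*N(-9) = (7*2 - 100)*16 = (14 - 100)*16 = -86*16 = -1376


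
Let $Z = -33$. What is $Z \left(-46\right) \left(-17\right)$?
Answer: $-25806$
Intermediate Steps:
$Z \left(-46\right) \left(-17\right) = \left(-33\right) \left(-46\right) \left(-17\right) = 1518 \left(-17\right) = -25806$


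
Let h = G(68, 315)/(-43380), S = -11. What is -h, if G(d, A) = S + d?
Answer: 19/14460 ≈ 0.0013140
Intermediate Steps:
G(d, A) = -11 + d
h = -19/14460 (h = (-11 + 68)/(-43380) = 57*(-1/43380) = -19/14460 ≈ -0.0013140)
-h = -1*(-19/14460) = 19/14460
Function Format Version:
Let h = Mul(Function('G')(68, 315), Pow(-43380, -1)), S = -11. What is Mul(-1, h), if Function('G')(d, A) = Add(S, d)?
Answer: Rational(19, 14460) ≈ 0.0013140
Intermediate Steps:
Function('G')(d, A) = Add(-11, d)
h = Rational(-19, 14460) (h = Mul(Add(-11, 68), Pow(-43380, -1)) = Mul(57, Rational(-1, 43380)) = Rational(-19, 14460) ≈ -0.0013140)
Mul(-1, h) = Mul(-1, Rational(-19, 14460)) = Rational(19, 14460)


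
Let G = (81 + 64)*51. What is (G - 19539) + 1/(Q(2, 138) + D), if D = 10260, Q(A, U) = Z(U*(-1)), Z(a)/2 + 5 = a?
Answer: -121124255/9974 ≈ -12144.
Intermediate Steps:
Z(a) = -10 + 2*a
Q(A, U) = -10 - 2*U (Q(A, U) = -10 + 2*(U*(-1)) = -10 + 2*(-U) = -10 - 2*U)
G = 7395 (G = 145*51 = 7395)
(G - 19539) + 1/(Q(2, 138) + D) = (7395 - 19539) + 1/((-10 - 2*138) + 10260) = -12144 + 1/((-10 - 276) + 10260) = -12144 + 1/(-286 + 10260) = -12144 + 1/9974 = -121124255/9974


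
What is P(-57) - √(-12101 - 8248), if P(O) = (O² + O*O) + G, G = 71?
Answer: 6569 - 3*I*√2261 ≈ 6569.0 - 142.65*I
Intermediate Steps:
P(O) = 71 + 2*O² (P(O) = (O² + O*O) + 71 = (O² + O²) + 71 = 2*O² + 71 = 71 + 2*O²)
P(-57) - √(-12101 - 8248) = (71 + 2*(-57)²) - √(-12101 - 8248) = (71 + 2*3249) - √(-20349) = (71 + 6498) - 3*I*√2261 = 6569 - 3*I*√2261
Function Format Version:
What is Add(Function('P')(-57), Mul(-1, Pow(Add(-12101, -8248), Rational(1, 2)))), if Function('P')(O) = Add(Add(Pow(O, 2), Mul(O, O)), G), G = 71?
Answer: Add(6569, Mul(-3, I, Pow(2261, Rational(1, 2)))) ≈ Add(6569.0, Mul(-142.65, I))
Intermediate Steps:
Function('P')(O) = Add(71, Mul(2, Pow(O, 2))) (Function('P')(O) = Add(Add(Pow(O, 2), Mul(O, O)), 71) = Add(Add(Pow(O, 2), Pow(O, 2)), 71) = Add(Mul(2, Pow(O, 2)), 71) = Add(71, Mul(2, Pow(O, 2))))
Add(Function('P')(-57), Mul(-1, Pow(Add(-12101, -8248), Rational(1, 2)))) = Add(Add(71, Mul(2, Pow(-57, 2))), Mul(-1, Pow(Add(-12101, -8248), Rational(1, 2)))) = Add(Add(71, Mul(2, 3249)), Mul(-1, Pow(-20349, Rational(1, 2)))) = Add(Add(71, 6498), Mul(-1, Mul(3, I, Pow(2261, Rational(1, 2))))) = Add(6569, Mul(-3, I, Pow(2261, Rational(1, 2))))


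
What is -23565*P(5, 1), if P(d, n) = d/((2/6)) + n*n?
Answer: -377040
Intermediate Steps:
P(d, n) = n² + 3*d (P(d, n) = d/((2*(⅙))) + n² = d/(⅓) + n² = 3*d + n² = n² + 3*d)
-23565*P(5, 1) = -23565*(1² + 3*5) = -23565*(1 + 15) = -23565*16 = -377040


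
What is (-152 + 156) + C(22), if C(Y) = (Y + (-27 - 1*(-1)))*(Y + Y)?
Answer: -172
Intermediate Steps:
C(Y) = 2*Y*(-26 + Y) (C(Y) = (Y + (-27 + 1))*(2*Y) = (Y - 26)*(2*Y) = (-26 + Y)*(2*Y) = 2*Y*(-26 + Y))
(-152 + 156) + C(22) = (-152 + 156) + 2*22*(-26 + 22) = 4 + 2*22*(-4) = 4 - 176 = -172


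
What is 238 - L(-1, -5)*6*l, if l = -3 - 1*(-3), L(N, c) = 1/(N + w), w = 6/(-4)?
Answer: 238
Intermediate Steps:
w = -3/2 (w = 6*(-1/4) = -3/2 ≈ -1.5000)
L(N, c) = 1/(-3/2 + N) (L(N, c) = 1/(N - 3/2) = 1/(-3/2 + N))
l = 0 (l = -3 + 3 = 0)
238 - L(-1, -5)*6*l = 238 - (2/(-3 + 2*(-1)))*6*0 = 238 - (2/(-3 - 2))*6*0 = 238 - (2/(-5))*6*0 = 238 - (2*(-1/5))*6*0 = 238 - (-2/5*6)*0 = 238 - (-12)*0/5 = 238 - 1*0 = 238 + 0 = 238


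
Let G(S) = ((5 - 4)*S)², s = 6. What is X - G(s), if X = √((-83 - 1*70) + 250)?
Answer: -36 + √97 ≈ -26.151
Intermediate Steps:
G(S) = S² (G(S) = (1*S)² = S²)
X = √97 (X = √((-83 - 70) + 250) = √(-153 + 250) = √97 ≈ 9.8489)
X - G(s) = √97 - 1*6² = √97 - 1*36 = √97 - 36 = -36 + √97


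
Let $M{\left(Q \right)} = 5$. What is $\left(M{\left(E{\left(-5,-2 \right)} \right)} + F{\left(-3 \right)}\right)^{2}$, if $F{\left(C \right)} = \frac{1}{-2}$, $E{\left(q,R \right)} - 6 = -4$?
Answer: $\frac{81}{4} \approx 20.25$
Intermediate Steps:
$E{\left(q,R \right)} = 2$ ($E{\left(q,R \right)} = 6 - 4 = 2$)
$F{\left(C \right)} = - \frac{1}{2}$
$\left(M{\left(E{\left(-5,-2 \right)} \right)} + F{\left(-3 \right)}\right)^{2} = \left(5 - \frac{1}{2}\right)^{2} = \left(\frac{9}{2}\right)^{2} = \frac{81}{4}$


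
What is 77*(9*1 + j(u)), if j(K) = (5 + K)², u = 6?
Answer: 10010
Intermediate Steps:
77*(9*1 + j(u)) = 77*(9*1 + (5 + 6)²) = 77*(9 + 11²) = 77*(9 + 121) = 77*130 = 10010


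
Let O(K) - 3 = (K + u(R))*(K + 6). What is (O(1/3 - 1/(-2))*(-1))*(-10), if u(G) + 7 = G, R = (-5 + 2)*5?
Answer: -25495/18 ≈ -1416.4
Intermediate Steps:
R = -15 (R = -3*5 = -15)
u(G) = -7 + G
O(K) = 3 + (-22 + K)*(6 + K) (O(K) = 3 + (K + (-7 - 15))*(K + 6) = 3 + (K - 22)*(6 + K) = 3 + (-22 + K)*(6 + K))
(O(1/3 - 1/(-2))*(-1))*(-10) = ((-129 + (1/3 - 1/(-2))² - 16*(1/3 - 1/(-2)))*(-1))*(-10) = ((-129 + (1*(⅓) - 1*(-½))² - 16*(1*(⅓) - 1*(-½)))*(-1))*(-10) = ((-129 + (⅓ + ½)² - 16*(⅓ + ½))*(-1))*(-10) = ((-129 + (⅚)² - 16*⅚)*(-1))*(-10) = ((-129 + 25/36 - 40/3)*(-1))*(-10) = -5099/36*(-1)*(-10) = (5099/36)*(-10) = -25495/18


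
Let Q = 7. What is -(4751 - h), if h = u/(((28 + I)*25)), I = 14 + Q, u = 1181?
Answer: -5818794/1225 ≈ -4750.0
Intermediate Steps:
I = 21 (I = 14 + 7 = 21)
h = 1181/1225 (h = 1181/(((28 + 21)*25)) = 1181/((49*25)) = 1181/1225 ≈ 0.96408)
-(4751 - h) = -(4751 - 1*1181/1225) = -(4751 - 1181/1225) = -1*5818794/1225 = -5818794/1225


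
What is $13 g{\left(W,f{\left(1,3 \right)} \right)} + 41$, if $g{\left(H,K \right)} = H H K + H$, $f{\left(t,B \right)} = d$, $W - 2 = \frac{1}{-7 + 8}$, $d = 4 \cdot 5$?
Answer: $2420$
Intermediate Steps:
$d = 20$
$W = 3$ ($W = 2 + \frac{1}{-7 + 8} = 2 + 1^{-1} = 2 + 1 = 3$)
$f{\left(t,B \right)} = 20$
$g{\left(H,K \right)} = H + K H^{2}$ ($g{\left(H,K \right)} = H^{2} K + H = K H^{2} + H = H + K H^{2}$)
$13 g{\left(W,f{\left(1,3 \right)} \right)} + 41 = 13 \cdot 3 \left(1 + 3 \cdot 20\right) + 41 = 13 \cdot 3 \left(1 + 60\right) + 41 = 13 \cdot 3 \cdot 61 + 41 = 13 \cdot 183 + 41 = 2379 + 41 = 2420$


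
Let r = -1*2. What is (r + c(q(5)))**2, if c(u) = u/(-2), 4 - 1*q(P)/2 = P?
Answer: 1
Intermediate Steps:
q(P) = 8 - 2*P
c(u) = -u/2 (c(u) = u*(-1/2) = -u/2)
r = -2
(r + c(q(5)))**2 = (-2 - (8 - 2*5)/2)**2 = (-2 - (8 - 10)/2)**2 = (-2 - 1/2*(-2))**2 = (-2 + 1)**2 = (-1)**2 = 1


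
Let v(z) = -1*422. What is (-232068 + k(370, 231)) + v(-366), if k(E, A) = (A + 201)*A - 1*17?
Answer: -132715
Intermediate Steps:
v(z) = -422
k(E, A) = -17 + A*(201 + A) (k(E, A) = (201 + A)*A - 17 = A*(201 + A) - 17 = -17 + A*(201 + A))
(-232068 + k(370, 231)) + v(-366) = (-232068 + (-17 + 231**2 + 201*231)) - 422 = (-232068 + (-17 + 53361 + 46431)) - 422 = (-232068 + 99775) - 422 = -132293 - 422 = -132715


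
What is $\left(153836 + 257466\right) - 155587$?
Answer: $255715$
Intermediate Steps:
$\left(153836 + 257466\right) - 155587 = 411302 - 155587 = 255715$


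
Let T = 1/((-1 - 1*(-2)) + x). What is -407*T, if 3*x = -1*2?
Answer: -1221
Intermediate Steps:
x = -2/3 (x = (-1*2)/3 = (1/3)*(-2) = -2/3 ≈ -0.66667)
T = 3 (T = 1/((-1 - 1*(-2)) - 2/3) = 1/((-1 + 2) - 2/3) = 1/(1 - 2/3) = 1/(1/3) = 3)
-407*T = -407*3 = -1221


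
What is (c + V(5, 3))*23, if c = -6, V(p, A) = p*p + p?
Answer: 552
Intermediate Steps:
V(p, A) = p + p² (V(p, A) = p² + p = p + p²)
(c + V(5, 3))*23 = (-6 + 5*(1 + 5))*23 = (-6 + 5*6)*23 = (-6 + 30)*23 = 24*23 = 552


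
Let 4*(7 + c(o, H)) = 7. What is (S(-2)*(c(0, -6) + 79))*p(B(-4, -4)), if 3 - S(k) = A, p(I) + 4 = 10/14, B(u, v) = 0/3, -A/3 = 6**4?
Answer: -26400435/28 ≈ -9.4287e+5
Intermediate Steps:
c(o, H) = -21/4 (c(o, H) = -7 + (1/4)*7 = -7 + 7/4 = -21/4)
A = -3888 (A = -3*6**4 = -3*1296 = -3888)
B(u, v) = 0 (B(u, v) = 0*(1/3) = 0)
p(I) = -23/7 (p(I) = -4 + 10/14 = -4 + 10*(1/14) = -4 + 5/7 = -23/7)
S(k) = 3891 (S(k) = 3 - 1*(-3888) = 3 + 3888 = 3891)
(S(-2)*(c(0, -6) + 79))*p(B(-4, -4)) = (3891*(-21/4 + 79))*(-23/7) = (3891*(295/4))*(-23/7) = (1147845/4)*(-23/7) = -26400435/28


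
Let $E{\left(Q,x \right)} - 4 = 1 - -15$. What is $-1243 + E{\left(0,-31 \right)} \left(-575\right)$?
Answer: $-12743$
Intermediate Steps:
$E{\left(Q,x \right)} = 20$ ($E{\left(Q,x \right)} = 4 + \left(1 - -15\right) = 4 + \left(1 + 15\right) = 4 + 16 = 20$)
$-1243 + E{\left(0,-31 \right)} \left(-575\right) = -1243 + 20 \left(-575\right) = -1243 - 11500 = -12743$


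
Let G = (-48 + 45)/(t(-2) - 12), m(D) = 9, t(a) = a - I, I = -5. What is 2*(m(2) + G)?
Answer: 56/3 ≈ 18.667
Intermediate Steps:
t(a) = 5 + a (t(a) = a - 1*(-5) = a + 5 = 5 + a)
G = 1/3 (G = (-48 + 45)/((5 - 2) - 12) = -3/(3 - 12) = -3/(-9) = -3*(-1/9) = 1/3 ≈ 0.33333)
2*(m(2) + G) = 2*(9 + 1/3) = 2*(28/3) = 56/3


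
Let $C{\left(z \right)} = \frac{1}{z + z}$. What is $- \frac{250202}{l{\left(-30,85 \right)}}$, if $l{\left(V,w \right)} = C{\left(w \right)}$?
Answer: $-42534340$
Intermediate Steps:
$C{\left(z \right)} = \frac{1}{2 z}$
$l{\left(V,w \right)} = \frac{1}{2 w}$
$- \frac{250202}{l{\left(-30,85 \right)}} = - \frac{250202}{\frac{1}{2} \cdot \frac{1}{85}} = - 250202 \frac{1}{\frac{1}{170}} = \left(-250202\right) 170 = -42534340$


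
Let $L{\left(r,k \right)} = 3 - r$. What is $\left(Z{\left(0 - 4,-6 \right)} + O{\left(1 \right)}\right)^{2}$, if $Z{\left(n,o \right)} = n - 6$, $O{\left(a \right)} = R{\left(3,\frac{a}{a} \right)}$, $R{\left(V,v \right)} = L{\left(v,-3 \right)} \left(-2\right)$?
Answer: $196$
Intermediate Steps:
$R{\left(V,v \right)} = -6 + 2 v$ ($R{\left(V,v \right)} = \left(3 - v\right) \left(-2\right) = -6 + 2 v$)
$O{\left(a \right)} = -4$ ($O{\left(a \right)} = -6 + 2 \frac{a}{a} = -6 + 2 \cdot 1 = -6 + 2 = -4$)
$Z{\left(n,o \right)} = -6 + n$ ($Z{\left(n,o \right)} = n - 6 = -6 + n$)
$\left(Z{\left(0 - 4,-6 \right)} + O{\left(1 \right)}\right)^{2} = \left(\left(-6 + \left(0 - 4\right)\right) - 4\right)^{2} = \left(\left(-6 - 4\right) - 4\right)^{2} = \left(-10 - 4\right)^{2} = \left(-14\right)^{2} = 196$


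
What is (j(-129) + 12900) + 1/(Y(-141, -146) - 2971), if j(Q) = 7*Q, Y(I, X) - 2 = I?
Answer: 37310669/3110 ≈ 11997.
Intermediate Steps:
Y(I, X) = 2 + I
(j(-129) + 12900) + 1/(Y(-141, -146) - 2971) = (7*(-129) + 12900) + 1/((2 - 141) - 2971) = (-903 + 12900) + 1/(-139 - 2971) = 11997 + 1/(-3110) = 11997 - 1/3110 = 37310669/3110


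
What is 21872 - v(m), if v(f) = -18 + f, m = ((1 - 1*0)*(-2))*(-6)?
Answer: 21878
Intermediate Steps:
m = 12 (m = ((1 + 0)*(-2))*(-6) = (1*(-2))*(-6) = -2*(-6) = 12)
21872 - v(m) = 21872 - (-18 + 12) = 21872 - 1*(-6) = 21872 + 6 = 21878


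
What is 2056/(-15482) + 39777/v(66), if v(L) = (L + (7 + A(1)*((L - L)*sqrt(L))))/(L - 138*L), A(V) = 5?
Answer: -2784156265838/565093 ≈ -4.9269e+6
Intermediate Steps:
v(L) = -(7 + L)/(137*L) (v(L) = (L + (7 + 5*((L - L)*sqrt(L))))/(L - 138*L) = (L + (7 + 5*(0*sqrt(L))))/((-137*L)) = (L + (7 + 5*0))*(-1/(137*L)) = (L + (7 + 0))*(-1/(137*L)) = (L + 7)*(-1/(137*L)) = (7 + L)*(-1/(137*L)) = -(7 + L)/(137*L))
2056/(-15482) + 39777/v(66) = 2056/(-15482) + 39777/(((1/137)*(-7 - 1*66)/66)) = 2056*(-1/15482) + 39777/(((1/137)*(1/66)*(-7 - 66))) = -1028/7741 + 39777/(((1/137)*(1/66)*(-73))) = -1028/7741 + 39777/(-73/9042) = -1028/7741 + 39777*(-9042/73) = -1028/7741 - 359663634/73 = -2784156265838/565093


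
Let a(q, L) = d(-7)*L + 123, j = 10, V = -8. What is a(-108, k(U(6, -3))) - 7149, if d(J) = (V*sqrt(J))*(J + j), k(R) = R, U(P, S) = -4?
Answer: -7026 + 96*I*sqrt(7) ≈ -7026.0 + 253.99*I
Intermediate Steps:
d(J) = -8*sqrt(J)*(10 + J) (d(J) = (-8*sqrt(J))*(J + 10) = (-8*sqrt(J))*(10 + J) = -8*sqrt(J)*(10 + J))
a(q, L) = 123 - 24*I*L*sqrt(7) (a(q, L) = (8*sqrt(-7)*(-10 - 1*(-7)))*L + 123 = (8*(I*sqrt(7))*(-10 + 7))*L + 123 = (8*(I*sqrt(7))*(-3))*L + 123 = (-24*I*sqrt(7))*L + 123 = -24*I*L*sqrt(7) + 123 = 123 - 24*I*L*sqrt(7))
a(-108, k(U(6, -3))) - 7149 = (123 - 24*I*(-4)*sqrt(7)) - 7149 = (123 + 96*I*sqrt(7)) - 7149 = -7026 + 96*I*sqrt(7)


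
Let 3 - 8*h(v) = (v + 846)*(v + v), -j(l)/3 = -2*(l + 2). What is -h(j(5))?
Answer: 74589/8 ≈ 9323.6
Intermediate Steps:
j(l) = 12 + 6*l (j(l) = -(-6)*(l + 2) = -(-6)*(2 + l) = -3*(-4 - 2*l) = 12 + 6*l)
h(v) = 3/8 - v*(846 + v)/4 (h(v) = 3/8 - (v + 846)*(v + v)/8 = 3/8 - (846 + v)*2*v/8 = 3/8 - v*(846 + v)/4)
-h(j(5)) = -(3/8 - 423*(12 + 6*5)/2 - (12 + 6*5)²/4) = -(3/8 - 423*(12 + 30)/2 - (12 + 30)²/4) = -(3/8 - 423/2*42 - ¼*42²) = -(3/8 - 8883 - ¼*1764) = -(3/8 - 8883 - 441) = -1*(-74589/8) = 74589/8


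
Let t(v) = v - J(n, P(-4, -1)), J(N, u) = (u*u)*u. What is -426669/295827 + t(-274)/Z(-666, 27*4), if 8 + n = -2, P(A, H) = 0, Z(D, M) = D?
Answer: -33850826/32836797 ≈ -1.0309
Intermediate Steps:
n = -10 (n = -8 - 2 = -10)
J(N, u) = u**3 (J(N, u) = u**2*u = u**3)
t(v) = v (t(v) = v - 1*0**3 = v - 1*0 = v + 0 = v)
-426669/295827 + t(-274)/Z(-666, 27*4) = -426669/295827 - 274/(-666) = -426669*1/295827 - 274*(-1/666) = -142223/98609 + 137/333 = -33850826/32836797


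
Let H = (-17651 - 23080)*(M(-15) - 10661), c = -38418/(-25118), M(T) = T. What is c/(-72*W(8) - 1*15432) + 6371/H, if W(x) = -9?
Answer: -31447383551/354116208126912 ≈ -8.8805e-5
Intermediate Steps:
c = 1011/661 (c = -38418*(-1/25118) = 1011/661 ≈ 1.5295)
H = 434844156 (H = (-17651 - 23080)*(-15 - 10661) = -40731*(-10676) = 434844156)
c/(-72*W(8) - 1*15432) + 6371/H = 1011/(661*(-72*(-9) - 1*15432)) + 6371/434844156 = 1011/(661*(648 - 15432)) + 6371*(1/434844156) = (1011/661)/(-14784) + 6371/434844156 = (1011/661)*(-1/14784) + 6371/434844156 = -337/3257408 + 6371/434844156 = -31447383551/354116208126912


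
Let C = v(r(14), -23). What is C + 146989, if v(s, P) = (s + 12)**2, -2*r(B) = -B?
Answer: 147350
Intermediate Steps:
r(B) = B/2 (r(B) = -(-1)*B/2 = B/2)
v(s, P) = (12 + s)**2
C = 361 (C = (12 + (1/2)*14)**2 = (12 + 7)**2 = 19**2 = 361)
C + 146989 = 361 + 146989 = 147350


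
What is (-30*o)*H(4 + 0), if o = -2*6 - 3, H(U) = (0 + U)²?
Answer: 7200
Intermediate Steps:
H(U) = U²
o = -15 (o = -12 - 3 = -15)
(-30*o)*H(4 + 0) = (-30*(-15))*(4 + 0)² = 450*4² = 450*16 = 7200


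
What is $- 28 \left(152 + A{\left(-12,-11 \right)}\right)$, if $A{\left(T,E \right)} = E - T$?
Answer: $-4284$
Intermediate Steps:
$- 28 \left(152 + A{\left(-12,-11 \right)}\right) = - 28 \left(152 - -1\right) = - 28 \left(152 + \left(-11 + 12\right)\right) = - 28 \left(152 + 1\right) = \left(-28\right) 153 = -4284$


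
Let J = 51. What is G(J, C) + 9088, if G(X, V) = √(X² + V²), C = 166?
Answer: 9088 + √30157 ≈ 9261.7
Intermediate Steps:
G(X, V) = √(V² + X²)
G(J, C) + 9088 = √(166² + 51²) + 9088 = √(27556 + 2601) + 9088 = √30157 + 9088 = 9088 + √30157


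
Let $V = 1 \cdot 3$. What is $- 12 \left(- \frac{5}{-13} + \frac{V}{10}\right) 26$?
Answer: $- \frac{1068}{5} \approx -213.6$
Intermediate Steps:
$V = 3$
$- 12 \left(- \frac{5}{-13} + \frac{V}{10}\right) 26 = - 12 \left(- \frac{5}{-13} + \frac{3}{10}\right) 26 = - 12 \left(\left(-5\right) \left(- \frac{1}{13}\right) + 3 \cdot \frac{1}{10}\right) 26 = - 12 \left(\frac{5}{13} + \frac{3}{10}\right) 26 = \left(-12\right) \frac{89}{130} \cdot 26 = \left(- \frac{534}{65}\right) 26 = - \frac{1068}{5}$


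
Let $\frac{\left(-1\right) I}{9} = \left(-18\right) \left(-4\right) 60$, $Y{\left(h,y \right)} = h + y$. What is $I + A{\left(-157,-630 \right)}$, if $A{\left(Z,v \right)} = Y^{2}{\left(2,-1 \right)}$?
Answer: $-38879$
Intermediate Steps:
$A{\left(Z,v \right)} = 1$ ($A{\left(Z,v \right)} = \left(2 - 1\right)^{2} = 1^{2} = 1$)
$I = -38880$ ($I = - 9 \left(-18\right) \left(-4\right) 60 = - 9 \cdot 72 \cdot 60 = \left(-9\right) 4320 = -38880$)
$I + A{\left(-157,-630 \right)} = -38880 + 1 = -38879$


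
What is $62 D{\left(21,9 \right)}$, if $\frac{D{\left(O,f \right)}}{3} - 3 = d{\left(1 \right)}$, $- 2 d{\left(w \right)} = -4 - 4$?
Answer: $1302$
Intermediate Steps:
$d{\left(w \right)} = 4$ ($d{\left(w \right)} = - \frac{-4 - 4}{2} = \left(- \frac{1}{2}\right) \left(-8\right) = 4$)
$D{\left(O,f \right)} = 21$ ($D{\left(O,f \right)} = 9 + 3 \cdot 4 = 9 + 12 = 21$)
$62 D{\left(21,9 \right)} = 62 \cdot 21 = 1302$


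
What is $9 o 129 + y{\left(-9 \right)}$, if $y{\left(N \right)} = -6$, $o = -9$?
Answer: $-10455$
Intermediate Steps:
$9 o 129 + y{\left(-9 \right)} = 9 \left(-9\right) 129 - 6 = \left(-81\right) 129 - 6 = -10449 - 6 = -10455$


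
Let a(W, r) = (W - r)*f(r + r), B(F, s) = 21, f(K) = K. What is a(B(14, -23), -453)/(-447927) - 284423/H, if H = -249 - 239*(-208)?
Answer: -35386384183/7385271067 ≈ -4.7915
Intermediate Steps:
a(W, r) = 2*r*(W - r) (a(W, r) = (W - r)*(r + r) = (W - r)*(2*r) = 2*r*(W - r))
H = 49463 (H = -249 + 49712 = 49463)
a(B(14, -23), -453)/(-447927) - 284423/H = (2*(-453)*(21 - 1*(-453)))/(-447927) - 284423/49463 = (2*(-453)*(21 + 453))*(-1/447927) - 284423*1/49463 = (2*(-453)*474)*(-1/447927) - 284423/49463 = -429444*(-1/447927) - 284423/49463 = 143148/149309 - 284423/49463 = -35386384183/7385271067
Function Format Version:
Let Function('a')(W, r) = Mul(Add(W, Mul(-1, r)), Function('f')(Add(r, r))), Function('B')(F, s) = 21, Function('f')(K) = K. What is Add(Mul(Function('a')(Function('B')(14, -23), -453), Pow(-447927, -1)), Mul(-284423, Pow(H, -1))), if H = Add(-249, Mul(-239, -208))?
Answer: Rational(-35386384183, 7385271067) ≈ -4.7915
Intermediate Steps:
Function('a')(W, r) = Mul(2, r, Add(W, Mul(-1, r))) (Function('a')(W, r) = Mul(Add(W, Mul(-1, r)), Add(r, r)) = Mul(Add(W, Mul(-1, r)), Mul(2, r)) = Mul(2, r, Add(W, Mul(-1, r))))
H = 49463 (H = Add(-249, 49712) = 49463)
Add(Mul(Function('a')(Function('B')(14, -23), -453), Pow(-447927, -1)), Mul(-284423, Pow(H, -1))) = Add(Mul(Mul(2, -453, Add(21, Mul(-1, -453))), Pow(-447927, -1)), Mul(-284423, Pow(49463, -1))) = Add(Mul(Mul(2, -453, Add(21, 453)), Rational(-1, 447927)), Mul(-284423, Rational(1, 49463))) = Add(Mul(Mul(2, -453, 474), Rational(-1, 447927)), Rational(-284423, 49463)) = Add(Mul(-429444, Rational(-1, 447927)), Rational(-284423, 49463)) = Add(Rational(143148, 149309), Rational(-284423, 49463)) = Rational(-35386384183, 7385271067)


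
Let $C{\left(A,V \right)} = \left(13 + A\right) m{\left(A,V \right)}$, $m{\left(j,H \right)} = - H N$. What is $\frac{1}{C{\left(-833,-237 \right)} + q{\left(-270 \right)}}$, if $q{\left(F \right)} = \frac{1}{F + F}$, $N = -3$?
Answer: $\frac{540}{314830799} \approx 1.7152 \cdot 10^{-6}$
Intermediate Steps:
$m{\left(j,H \right)} = 3 H$ ($m{\left(j,H \right)} = - H \left(-3\right) = 3 H$)
$C{\left(A,V \right)} = 3 V \left(13 + A\right)$ ($C{\left(A,V \right)} = \left(13 + A\right) 3 V = 3 V \left(13 + A\right)$)
$q{\left(F \right)} = \frac{1}{2 F}$
$\frac{1}{C{\left(-833,-237 \right)} + q{\left(-270 \right)}} = \frac{1}{3 \left(-237\right) \left(13 - 833\right) + \frac{1}{2 \left(-270\right)}} = \frac{1}{3 \left(-237\right) \left(-820\right) + \frac{1}{2} \left(- \frac{1}{270}\right)} = \frac{1}{583020 - \frac{1}{540}} = \frac{1}{\frac{314830799}{540}} = \frac{540}{314830799}$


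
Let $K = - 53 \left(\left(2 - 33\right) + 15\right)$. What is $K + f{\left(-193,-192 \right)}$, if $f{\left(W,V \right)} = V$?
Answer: $656$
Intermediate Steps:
$K = 848$ ($K = - 53 \left(-31 + 15\right) = \left(-53\right) \left(-16\right) = 848$)
$K + f{\left(-193,-192 \right)} = 848 - 192 = 656$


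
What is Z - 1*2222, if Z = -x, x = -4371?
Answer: 2149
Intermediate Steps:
Z = 4371 (Z = -1*(-4371) = 4371)
Z - 1*2222 = 4371 - 1*2222 = 4371 - 2222 = 2149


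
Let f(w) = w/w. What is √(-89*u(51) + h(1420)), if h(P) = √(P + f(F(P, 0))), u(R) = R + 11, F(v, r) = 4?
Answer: √(-5518 + 7*√29) ≈ 74.029*I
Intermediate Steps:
u(R) = 11 + R
f(w) = 1
h(P) = √(1 + P) (h(P) = √(P + 1) = √(1 + P))
√(-89*u(51) + h(1420)) = √(-89*(11 + 51) + √(1 + 1420)) = √(-89*62 + √1421) = √(-5518 + 7*√29)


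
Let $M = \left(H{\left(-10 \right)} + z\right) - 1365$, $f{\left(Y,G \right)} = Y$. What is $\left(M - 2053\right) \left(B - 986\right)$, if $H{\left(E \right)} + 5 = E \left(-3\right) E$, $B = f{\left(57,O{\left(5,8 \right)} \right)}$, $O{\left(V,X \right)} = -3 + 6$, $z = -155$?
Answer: $3602662$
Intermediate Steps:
$O{\left(V,X \right)} = 3$
$B = 57$
$H{\left(E \right)} = -5 - 3 E^{2}$ ($H{\left(E \right)} = -5 + E \left(-3\right) E = -5 + - 3 E E = -5 - 3 E^{2}$)
$M = -1825$ ($M = \left(\left(-5 - 3 \left(-10\right)^{2}\right) - 155\right) - 1365 = \left(\left(-5 - 300\right) - 155\right) - 1365 = \left(-305 - 155\right) - 1365 = -460 - 1365 = -1825$)
$\left(M - 2053\right) \left(B - 986\right) = \left(-1825 - 2053\right) \left(57 - 986\right) = \left(-3878\right) \left(-929\right) = 3602662$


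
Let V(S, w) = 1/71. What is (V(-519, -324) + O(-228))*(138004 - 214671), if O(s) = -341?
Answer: 1856108070/71 ≈ 2.6142e+7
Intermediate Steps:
V(S, w) = 1/71
(V(-519, -324) + O(-228))*(138004 - 214671) = (1/71 - 341)*(138004 - 214671) = -24210/71*(-76667) = 1856108070/71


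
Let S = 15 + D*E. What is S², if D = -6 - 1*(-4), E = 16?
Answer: 289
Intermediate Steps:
D = -2 (D = -6 + 4 = -2)
S = -17 (S = 15 - 2*16 = 15 - 32 = -17)
S² = (-17)² = 289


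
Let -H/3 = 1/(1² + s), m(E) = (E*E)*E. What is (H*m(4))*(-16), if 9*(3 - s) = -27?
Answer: 3072/7 ≈ 438.86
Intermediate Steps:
m(E) = E³ (m(E) = E²*E = E³)
s = 6 (s = 3 - ⅑*(-27) = 3 + 3 = 6)
H = -3/7 (H = -3/(1² + 6) = -3/(1 + 6) = -3/7 ≈ -0.42857)
(H*m(4))*(-16) = -3/7*4³*(-16) = -3/7*64*(-16) = -192/7*(-16) = 3072/7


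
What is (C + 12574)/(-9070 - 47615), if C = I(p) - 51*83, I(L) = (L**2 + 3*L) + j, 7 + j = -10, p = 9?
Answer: -8432/56685 ≈ -0.14875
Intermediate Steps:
j = -17 (j = -7 - 10 = -17)
I(L) = -17 + L**2 + 3*L (I(L) = (L**2 + 3*L) - 17 = -17 + L**2 + 3*L)
C = -4142 (C = (-17 + 9**2 + 3*9) - 51*83 = (-17 + 81 + 27) - 4233 = 91 - 4233 = -4142)
(C + 12574)/(-9070 - 47615) = (-4142 + 12574)/(-9070 - 47615) = 8432/(-56685) = 8432*(-1/56685) = -8432/56685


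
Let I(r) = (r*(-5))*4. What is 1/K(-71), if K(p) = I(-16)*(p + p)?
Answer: -1/45440 ≈ -2.2007e-5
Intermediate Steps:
I(r) = -20*r (I(r) = -5*r*4 = -20*r)
K(p) = 640*p (K(p) = (-20*(-16))*(p + p) = 320*(2*p) = 640*p)
1/K(-71) = 1/(640*(-71)) = 1/(-45440) = -1/45440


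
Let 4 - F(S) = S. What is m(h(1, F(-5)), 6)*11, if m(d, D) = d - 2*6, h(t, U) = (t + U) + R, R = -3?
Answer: -55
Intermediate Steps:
F(S) = 4 - S
h(t, U) = -3 + U + t (h(t, U) = (t + U) - 3 = (U + t) - 3 = -3 + U + t)
m(d, D) = -12 + d (m(d, D) = d - 12 = -12 + d)
m(h(1, F(-5)), 6)*11 = (-12 + (-3 + (4 - 1*(-5)) + 1))*11 = (-12 + (-3 + (4 + 5) + 1))*11 = (-12 + (-3 + 9 + 1))*11 = (-12 + 7)*11 = -5*11 = -55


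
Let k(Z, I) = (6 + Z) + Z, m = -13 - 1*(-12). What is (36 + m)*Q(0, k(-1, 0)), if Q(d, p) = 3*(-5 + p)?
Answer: -105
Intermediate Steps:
m = -1 (m = -13 + 12 = -1)
k(Z, I) = 6 + 2*Z
Q(d, p) = -15 + 3*p
(36 + m)*Q(0, k(-1, 0)) = (36 - 1)*(-15 + 3*(6 + 2*(-1))) = 35*(-15 + 3*(6 - 2)) = 35*(-15 + 3*4) = 35*(-15 + 12) = 35*(-3) = -105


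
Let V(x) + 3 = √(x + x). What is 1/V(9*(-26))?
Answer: -1/159 - 2*I*√13/159 ≈ -0.0062893 - 0.045353*I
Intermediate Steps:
V(x) = -3 + √2*√x (V(x) = -3 + √(x + x) = -3 + √(2*x) = -3 + √2*√x)
1/V(9*(-26)) = 1/(-3 + √2*√(9*(-26))) = 1/(-3 + √2*√(-234)) = 1/(-3 + √2*(3*I*√26)) = 1/(-3 + 6*I*√13)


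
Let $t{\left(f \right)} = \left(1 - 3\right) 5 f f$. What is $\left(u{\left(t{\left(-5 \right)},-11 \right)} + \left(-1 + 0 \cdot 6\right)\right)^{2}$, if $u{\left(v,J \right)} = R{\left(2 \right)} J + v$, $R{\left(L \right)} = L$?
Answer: $74529$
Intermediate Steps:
$t{\left(f \right)} = - 10 f^{2}$ ($t{\left(f \right)} = \left(-2\right) 5 f f = - 10 f f = - 10 f^{2}$)
$u{\left(v,J \right)} = v + 2 J$ ($u{\left(v,J \right)} = 2 J + v = v + 2 J$)
$\left(u{\left(t{\left(-5 \right)},-11 \right)} + \left(-1 + 0 \cdot 6\right)\right)^{2} = \left(\left(- 10 \left(-5\right)^{2} + 2 \left(-11\right)\right) + \left(-1 + 0 \cdot 6\right)\right)^{2} = \left(\left(\left(-10\right) 25 - 22\right) + \left(-1 + 0\right)\right)^{2} = \left(\left(-250 - 22\right) - 1\right)^{2} = \left(-272 - 1\right)^{2} = \left(-273\right)^{2} = 74529$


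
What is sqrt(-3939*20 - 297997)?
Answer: I*sqrt(376777) ≈ 613.82*I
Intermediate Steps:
sqrt(-3939*20 - 297997) = sqrt(-78780 - 297997) = sqrt(-376777) = I*sqrt(376777)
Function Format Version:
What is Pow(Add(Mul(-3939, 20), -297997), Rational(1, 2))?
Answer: Mul(I, Pow(376777, Rational(1, 2))) ≈ Mul(613.82, I)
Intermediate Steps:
Pow(Add(Mul(-3939, 20), -297997), Rational(1, 2)) = Pow(Add(-78780, -297997), Rational(1, 2)) = Pow(-376777, Rational(1, 2)) = Mul(I, Pow(376777, Rational(1, 2)))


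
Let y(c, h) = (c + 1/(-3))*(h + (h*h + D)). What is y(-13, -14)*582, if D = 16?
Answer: -1536480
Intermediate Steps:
y(c, h) = (-1/3 + c)*(16 + h + h**2) (y(c, h) = (c + 1/(-3))*(h + (h*h + 16)) = (c - 1/3)*(h + (h**2 + 16)) = (-1/3 + c)*(h + (16 + h**2)) = (-1/3 + c)*(16 + h + h**2))
y(-13, -14)*582 = (-16/3 + 16*(-13) - 1/3*(-14) - 1/3*(-14)**2 - 13*(-14) - 13*(-14)**2)*582 = (-16/3 - 208 + 14/3 - 1/3*196 + 182 - 13*196)*582 = (-16/3 - 208 + 14/3 - 196/3 + 182 - 2548)*582 = -2640*582 = -1536480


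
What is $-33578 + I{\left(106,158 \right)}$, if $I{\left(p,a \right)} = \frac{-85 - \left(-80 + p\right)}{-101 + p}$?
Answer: $- \frac{168001}{5} \approx -33600.0$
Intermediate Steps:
$I{\left(p,a \right)} = \frac{-5 - p}{-101 + p}$
$-33578 + I{\left(106,158 \right)} = -33578 + \frac{-5 - 106}{-101 + 106} = -33578 + \frac{-5 - 106}{5} = -33578 + \frac{1}{5} \left(-111\right) = -33578 - \frac{111}{5} = - \frac{168001}{5}$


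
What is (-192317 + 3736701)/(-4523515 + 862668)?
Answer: -3544384/3660847 ≈ -0.96819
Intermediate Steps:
(-192317 + 3736701)/(-4523515 + 862668) = 3544384/(-3660847) = 3544384*(-1/3660847) = -3544384/3660847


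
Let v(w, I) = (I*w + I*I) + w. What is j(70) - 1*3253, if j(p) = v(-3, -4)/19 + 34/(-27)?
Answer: -1668760/513 ≈ -3252.9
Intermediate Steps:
v(w, I) = w + I² + I*w (v(w, I) = (I*w + I²) + w = (I² + I*w) + w = w + I² + I*w)
j(p) = 29/513 (j(p) = (-3 + (-4)² - 4*(-3))/19 + 34/(-27) = (-3 + 16 + 12)*(1/19) + 34*(-1/27) = 25*(1/19) - 34/27 = 25/19 - 34/27 = 29/513)
j(70) - 1*3253 = 29/513 - 1*3253 = 29/513 - 3253 = -1668760/513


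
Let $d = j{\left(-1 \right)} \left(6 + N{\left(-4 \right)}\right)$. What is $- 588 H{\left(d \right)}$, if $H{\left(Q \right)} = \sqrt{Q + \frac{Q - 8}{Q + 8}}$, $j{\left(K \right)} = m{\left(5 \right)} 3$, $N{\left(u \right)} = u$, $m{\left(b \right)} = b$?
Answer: $- \frac{588 \sqrt{11039}}{19} \approx -3251.5$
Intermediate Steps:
$j{\left(K \right)} = 15$ ($j{\left(K \right)} = 5 \cdot 3 = 15$)
$d = 30$ ($d = 15 \left(6 - 4\right) = 15 \cdot 2 = 30$)
$H{\left(Q \right)} = \sqrt{Q + \frac{-8 + Q}{8 + Q}}$
$- 588 H{\left(d \right)} = - 588 \sqrt{\frac{-8 + 30 + 30 \left(8 + 30\right)}{8 + 30}} = - 588 \sqrt{\frac{-8 + 30 + 30 \cdot 38}{38}} = - 588 \sqrt{\frac{-8 + 30 + 1140}{38}} = - 588 \sqrt{\frac{1}{38} \cdot 1162} = - 588 \sqrt{\frac{581}{19}} = - 588 \frac{\sqrt{11039}}{19} = - \frac{588 \sqrt{11039}}{19}$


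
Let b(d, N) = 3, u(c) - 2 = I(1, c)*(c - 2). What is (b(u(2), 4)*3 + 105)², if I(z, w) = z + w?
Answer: 12996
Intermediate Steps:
I(z, w) = w + z
u(c) = 2 + (1 + c)*(-2 + c) (u(c) = 2 + (c + 1)*(c - 2) = 2 + (1 + c)*(-2 + c))
(b(u(2), 4)*3 + 105)² = (3*3 + 105)² = (9 + 105)² = 114² = 12996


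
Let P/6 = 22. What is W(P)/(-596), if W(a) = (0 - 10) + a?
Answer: -61/298 ≈ -0.20470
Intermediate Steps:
P = 132 (P = 6*22 = 132)
W(a) = -10 + a
W(P)/(-596) = (-10 + 132)/(-596) = 122*(-1/596) = -61/298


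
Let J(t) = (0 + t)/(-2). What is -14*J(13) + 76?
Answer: 167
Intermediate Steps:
J(t) = -t/2 (J(t) = t*(-½) = -t/2)
-14*J(13) + 76 = -(-7)*13 + 76 = -14*(-13/2) + 76 = 91 + 76 = 167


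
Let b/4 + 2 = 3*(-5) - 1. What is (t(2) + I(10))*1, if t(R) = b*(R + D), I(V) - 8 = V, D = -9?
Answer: 522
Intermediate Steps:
I(V) = 8 + V
b = -72 (b = -8 + 4*(3*(-5) - 1) = -8 + 4*(-15 - 1) = -8 + 4*(-16) = -8 - 64 = -72)
t(R) = 648 - 72*R (t(R) = -72*(R - 9) = -72*(-9 + R) = 648 - 72*R)
(t(2) + I(10))*1 = ((648 - 72*2) + (8 + 10))*1 = ((648 - 144) + 18)*1 = (504 + 18)*1 = 522*1 = 522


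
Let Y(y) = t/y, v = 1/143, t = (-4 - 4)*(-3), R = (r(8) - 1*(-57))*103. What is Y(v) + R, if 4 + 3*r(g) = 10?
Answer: 9509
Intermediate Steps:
r(g) = 2 (r(g) = -4/3 + (1/3)*10 = -4/3 + 10/3 = 2)
R = 6077 (R = (2 - 1*(-57))*103 = (2 + 57)*103 = 59*103 = 6077)
t = 24 (t = -8*(-3) = 24)
v = 1/143 ≈ 0.0069930
Y(y) = 24/y
Y(v) + R = 24/(1/143) + 6077 = 24*143 + 6077 = 3432 + 6077 = 9509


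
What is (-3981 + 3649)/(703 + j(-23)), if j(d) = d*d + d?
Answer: -332/1209 ≈ -0.27461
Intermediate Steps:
j(d) = d + d² (j(d) = d² + d = d + d²)
(-3981 + 3649)/(703 + j(-23)) = (-3981 + 3649)/(703 - 23*(1 - 23)) = -332/(703 - 23*(-22)) = -332/(703 + 506) = -332/1209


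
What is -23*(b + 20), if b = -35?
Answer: 345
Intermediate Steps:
-23*(b + 20) = -23*(-35 + 20) = -23*(-15) = 345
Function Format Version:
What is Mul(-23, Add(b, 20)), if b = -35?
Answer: 345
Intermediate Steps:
Mul(-23, Add(b, 20)) = Mul(-23, Add(-35, 20)) = Mul(-23, -15) = 345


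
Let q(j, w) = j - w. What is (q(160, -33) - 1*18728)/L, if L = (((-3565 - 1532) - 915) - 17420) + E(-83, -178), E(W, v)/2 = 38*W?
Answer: 3707/5948 ≈ 0.62323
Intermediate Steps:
E(W, v) = 76*W (E(W, v) = 2*(38*W) = 76*W)
L = -29740 (L = (((-3565 - 1532) - 915) - 17420) + 76*(-83) = ((-5097 - 915) - 17420) - 6308 = (-6012 - 17420) - 6308 = -23432 - 6308 = -29740)
(q(160, -33) - 1*18728)/L = ((160 - 1*(-33)) - 1*18728)/(-29740) = ((160 + 33) - 18728)*(-1/29740) = (193 - 18728)*(-1/29740) = -18535*(-1/29740) = 3707/5948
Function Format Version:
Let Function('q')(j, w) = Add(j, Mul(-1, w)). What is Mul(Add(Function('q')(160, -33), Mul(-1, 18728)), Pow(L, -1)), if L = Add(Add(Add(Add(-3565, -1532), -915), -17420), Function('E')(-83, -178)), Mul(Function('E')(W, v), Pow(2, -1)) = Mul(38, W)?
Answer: Rational(3707, 5948) ≈ 0.62323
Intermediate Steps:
Function('E')(W, v) = Mul(76, W) (Function('E')(W, v) = Mul(2, Mul(38, W)) = Mul(76, W))
L = -29740 (L = Add(Add(Add(Add(-3565, -1532), -915), -17420), Mul(76, -83)) = Add(Add(Add(-5097, -915), -17420), -6308) = Add(Add(-6012, -17420), -6308) = Add(-23432, -6308) = -29740)
Mul(Add(Function('q')(160, -33), Mul(-1, 18728)), Pow(L, -1)) = Mul(Add(Add(160, Mul(-1, -33)), Mul(-1, 18728)), Pow(-29740, -1)) = Mul(Add(Add(160, 33), -18728), Rational(-1, 29740)) = Mul(Add(193, -18728), Rational(-1, 29740)) = Mul(-18535, Rational(-1, 29740)) = Rational(3707, 5948)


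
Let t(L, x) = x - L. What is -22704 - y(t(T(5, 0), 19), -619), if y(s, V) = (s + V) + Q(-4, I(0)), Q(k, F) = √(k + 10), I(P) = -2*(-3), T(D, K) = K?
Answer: -22104 - √6 ≈ -22106.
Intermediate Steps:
I(P) = 6
Q(k, F) = √(10 + k)
y(s, V) = V + s + √6 (y(s, V) = (s + V) + √(10 - 4) = (V + s) + √6 = V + s + √6)
-22704 - y(t(T(5, 0), 19), -619) = -22704 - (-619 + (19 - 1*0) + √6) = -22704 - (-619 + (19 + 0) + √6) = -22704 - (-619 + 19 + √6) = -22704 - (-600 + √6) = -22704 + (600 - √6) = -22104 - √6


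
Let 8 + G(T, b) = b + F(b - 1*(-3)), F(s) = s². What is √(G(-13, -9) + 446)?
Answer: √465 ≈ 21.564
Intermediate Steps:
G(T, b) = -8 + b + (3 + b)² (G(T, b) = -8 + (b + (b - 1*(-3))²) = -8 + (b + (b + 3)²) = -8 + (b + (3 + b)²) = -8 + b + (3 + b)²)
√(G(-13, -9) + 446) = √((-8 - 9 + (3 - 9)²) + 446) = √((-8 - 9 + (-6)²) + 446) = √((-8 - 9 + 36) + 446) = √(19 + 446) = √465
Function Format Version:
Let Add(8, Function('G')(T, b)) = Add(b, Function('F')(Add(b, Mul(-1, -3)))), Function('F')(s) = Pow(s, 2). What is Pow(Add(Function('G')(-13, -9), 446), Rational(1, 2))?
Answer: Pow(465, Rational(1, 2)) ≈ 21.564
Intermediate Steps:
Function('G')(T, b) = Add(-8, b, Pow(Add(3, b), 2)) (Function('G')(T, b) = Add(-8, Add(b, Pow(Add(b, Mul(-1, -3)), 2))) = Add(-8, Add(b, Pow(Add(b, 3), 2))) = Add(-8, Add(b, Pow(Add(3, b), 2))) = Add(-8, b, Pow(Add(3, b), 2)))
Pow(Add(Function('G')(-13, -9), 446), Rational(1, 2)) = Pow(Add(Add(-8, -9, Pow(Add(3, -9), 2)), 446), Rational(1, 2)) = Pow(Add(Add(-8, -9, Pow(-6, 2)), 446), Rational(1, 2)) = Pow(Add(Add(-8, -9, 36), 446), Rational(1, 2)) = Pow(Add(19, 446), Rational(1, 2)) = Pow(465, Rational(1, 2))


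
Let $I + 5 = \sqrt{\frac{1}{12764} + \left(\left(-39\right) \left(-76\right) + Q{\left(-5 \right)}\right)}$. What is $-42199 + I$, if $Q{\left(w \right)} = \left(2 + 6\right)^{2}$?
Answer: $-42204 + \frac{27 \sqrt{169177247}}{6382} \approx -42149.0$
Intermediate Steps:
$Q{\left(w \right)} = 64$ ($Q{\left(w \right)} = 8^{2} = 64$)
$I = -5 + \frac{27 \sqrt{169177247}}{6382}$ ($I = -5 + \sqrt{\frac{1}{12764} + \left(\left(-39\right) \left(-76\right) + 64\right)} = -5 + \sqrt{\frac{1}{12764} + \left(2964 + 64\right)} = -5 + \sqrt{\frac{1}{12764} + 3028} = -5 + \sqrt{\frac{38649393}{12764}} = -5 + \frac{27 \sqrt{169177247}}{6382} \approx 50.027$)
$-42199 + I = -42199 - \left(5 - \frac{27 \sqrt{169177247}}{6382}\right) = -42204 + \frac{27 \sqrt{169177247}}{6382}$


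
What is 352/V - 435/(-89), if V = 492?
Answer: 61337/10947 ≈ 5.6031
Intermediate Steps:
352/V - 435/(-89) = 352/492 - 435/(-89) = 352*(1/492) - 435*(-1/89) = 88/123 + 435/89 = 61337/10947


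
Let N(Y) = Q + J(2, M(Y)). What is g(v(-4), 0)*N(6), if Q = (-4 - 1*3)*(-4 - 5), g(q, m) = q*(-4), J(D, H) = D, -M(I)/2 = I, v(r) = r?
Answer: 1040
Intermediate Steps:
M(I) = -2*I
g(q, m) = -4*q
Q = 63 (Q = (-4 - 3)*(-9) = -7*(-9) = 63)
N(Y) = 65 (N(Y) = 63 + 2 = 65)
g(v(-4), 0)*N(6) = -4*(-4)*65 = 16*65 = 1040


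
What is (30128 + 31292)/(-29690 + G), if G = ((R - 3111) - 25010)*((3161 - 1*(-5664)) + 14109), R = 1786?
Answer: -3071/30199829 ≈ -0.00010169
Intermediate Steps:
G = -603966890 (G = ((1786 - 3111) - 25010)*((3161 - 1*(-5664)) + 14109) = (-1325 - 25010)*((3161 + 5664) + 14109) = -26335*(8825 + 14109) = -26335*22934 = -603966890)
(30128 + 31292)/(-29690 + G) = (30128 + 31292)/(-29690 - 603966890) = 61420/(-603996580) = 61420*(-1/603996580) = -3071/30199829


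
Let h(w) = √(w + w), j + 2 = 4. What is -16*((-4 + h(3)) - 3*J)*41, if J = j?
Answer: 6560 - 656*√6 ≈ 4953.1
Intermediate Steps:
j = 2 (j = -2 + 4 = 2)
h(w) = √2*√w (h(w) = √(2*w) = √2*√w)
J = 2
-16*((-4 + h(3)) - 3*J)*41 = -16*((-4 + √2*√3) - 3*2)*41 = -16*((-4 + √6) - 6)*41 = -16*(-10 + √6)*41 = (160 - 16*√6)*41 = 6560 - 656*√6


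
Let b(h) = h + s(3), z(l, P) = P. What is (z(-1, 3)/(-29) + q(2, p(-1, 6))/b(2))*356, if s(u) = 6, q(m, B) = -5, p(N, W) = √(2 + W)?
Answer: -15041/58 ≈ -259.33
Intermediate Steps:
b(h) = 6 + h (b(h) = h + 6 = 6 + h)
(z(-1, 3)/(-29) + q(2, p(-1, 6))/b(2))*356 = (3/(-29) - 5/(6 + 2))*356 = (3*(-1/29) - 5/8)*356 = (-3/29 - 5*⅛)*356 = (-3/29 - 5/8)*356 = -169/232*356 = -15041/58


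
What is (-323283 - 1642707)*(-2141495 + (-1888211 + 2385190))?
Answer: 3233102010840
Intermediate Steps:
(-323283 - 1642707)*(-2141495 + (-1888211 + 2385190)) = -1965990*(-2141495 + 496979) = -1965990*(-1644516) = 3233102010840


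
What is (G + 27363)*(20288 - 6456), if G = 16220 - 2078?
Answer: 574097160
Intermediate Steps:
G = 14142
(G + 27363)*(20288 - 6456) = (14142 + 27363)*(20288 - 6456) = 41505*13832 = 574097160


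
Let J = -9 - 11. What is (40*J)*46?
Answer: -36800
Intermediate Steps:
J = -20
(40*J)*46 = (40*(-20))*46 = -800*46 = -36800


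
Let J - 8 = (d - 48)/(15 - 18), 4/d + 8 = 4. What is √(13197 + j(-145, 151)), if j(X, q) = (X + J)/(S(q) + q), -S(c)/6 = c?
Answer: √67704399255/2265 ≈ 114.88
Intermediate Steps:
d = -1 (d = 4/(-8 + 4) = 4/(-4) = 4*(-¼) = -1)
S(c) = -6*c
J = 73/3 (J = 8 + (-1 - 48)/(15 - 18) = 8 - 49/(-3) = 8 - 49*(-⅓) = 8 + 49/3 = 73/3 ≈ 24.333)
j(X, q) = -(73/3 + X)/(5*q) (j(X, q) = (X + 73/3)/(-6*q + q) = (73/3 + X)/((-5*q)) = (73/3 + X)*(-1/(5*q)) = -(73/3 + X)/(5*q))
√(13197 + j(-145, 151)) = √(13197 + (1/15)*(-73 - 3*(-145))/151) = √(13197 + (1/15)*(1/151)*(-73 + 435)) = √(13197 + (1/15)*(1/151)*362) = √(13197 + 362/2265) = √(29891567/2265) = √67704399255/2265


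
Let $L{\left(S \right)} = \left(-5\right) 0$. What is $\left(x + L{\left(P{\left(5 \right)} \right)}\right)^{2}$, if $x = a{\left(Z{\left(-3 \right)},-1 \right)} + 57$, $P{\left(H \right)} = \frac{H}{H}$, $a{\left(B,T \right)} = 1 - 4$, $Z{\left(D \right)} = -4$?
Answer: $2916$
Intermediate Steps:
$a{\left(B,T \right)} = -3$ ($a{\left(B,T \right)} = 1 - 4 = -3$)
$P{\left(H \right)} = 1$
$L{\left(S \right)} = 0$
$x = 54$ ($x = -3 + 57 = 54$)
$\left(x + L{\left(P{\left(5 \right)} \right)}\right)^{2} = \left(54 + 0\right)^{2} = 54^{2} = 2916$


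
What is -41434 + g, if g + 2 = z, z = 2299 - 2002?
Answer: -41139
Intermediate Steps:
z = 297
g = 295 (g = -2 + 297 = 295)
-41434 + g = -41434 + 295 = -41139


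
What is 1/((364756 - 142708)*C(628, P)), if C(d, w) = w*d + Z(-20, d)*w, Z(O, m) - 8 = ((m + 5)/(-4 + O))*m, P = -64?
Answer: 1/226346849280 ≈ 4.4180e-12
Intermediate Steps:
Z(O, m) = 8 + m*(5 + m)/(-4 + O) (Z(O, m) = 8 + ((m + 5)/(-4 + O))*m = 8 + ((5 + m)/(-4 + O))*m = 8 + m*(5 + m)/(-4 + O))
C(d, w) = d*w + w*(8 - 5*d/24 - d**2/24) (C(d, w) = w*d + ((-32 + d**2 + 5*d + 8*(-20))/(-4 - 20))*w = d*w + ((-32 + d**2 + 5*d - 160)/(-24))*w = d*w + (-(-192 + d**2 + 5*d)/24)*w = d*w + (8 - 5*d/24 - d**2/24)*w = d*w + w*(8 - 5*d/24 - d**2/24))
1/((364756 - 142708)*C(628, P)) = 1/((364756 - 142708)*(((1/24)*(-64)*(192 - 1*628**2 + 19*628)))) = 1/(222048*(((1/24)*(-64)*(192 - 1*394384 + 11932)))) = 1/(222048*(((1/24)*(-64)*(192 - 394384 + 11932)))) = 1/(222048*(((1/24)*(-64)*(-382260)))) = (1/222048)/1019360 = (1/222048)*(1/1019360) = 1/226346849280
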